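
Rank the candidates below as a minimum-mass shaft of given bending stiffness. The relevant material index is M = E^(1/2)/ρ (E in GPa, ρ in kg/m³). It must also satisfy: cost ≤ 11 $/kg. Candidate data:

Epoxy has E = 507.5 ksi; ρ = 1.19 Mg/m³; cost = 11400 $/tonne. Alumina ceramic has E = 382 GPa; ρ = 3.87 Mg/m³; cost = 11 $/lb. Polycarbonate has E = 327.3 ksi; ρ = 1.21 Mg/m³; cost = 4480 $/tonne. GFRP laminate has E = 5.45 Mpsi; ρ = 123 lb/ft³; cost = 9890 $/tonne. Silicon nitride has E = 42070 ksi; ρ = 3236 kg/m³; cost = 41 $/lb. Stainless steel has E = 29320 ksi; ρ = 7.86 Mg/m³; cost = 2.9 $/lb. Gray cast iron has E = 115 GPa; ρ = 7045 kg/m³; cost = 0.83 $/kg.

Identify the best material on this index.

Screen on constraints: cost ≤ 11 $/kg. Survivors: polycarbonate, GFRP laminate, stainless steel, gray cast iron.
In SI units:
  polycarbonate: E = 2.257 GPa, ρ = 1210 kg/m³
  GFRP laminate: E = 37.58 GPa, ρ = 1970 kg/m³
  stainless steel: E = 202.2 GPa, ρ = 7860 kg/m³
  gray cast iron: E = 115.0 GPa, ρ = 7045 kg/m³
  GFRP laminate: M = 3.11×10⁻³
  stainless steel: M = 1.81×10⁻³
  gray cast iron: M = 1.52×10⁻³
  polycarbonate: M = 1.24×10⁻³
GFRP laminate ranks first.

GFRP laminate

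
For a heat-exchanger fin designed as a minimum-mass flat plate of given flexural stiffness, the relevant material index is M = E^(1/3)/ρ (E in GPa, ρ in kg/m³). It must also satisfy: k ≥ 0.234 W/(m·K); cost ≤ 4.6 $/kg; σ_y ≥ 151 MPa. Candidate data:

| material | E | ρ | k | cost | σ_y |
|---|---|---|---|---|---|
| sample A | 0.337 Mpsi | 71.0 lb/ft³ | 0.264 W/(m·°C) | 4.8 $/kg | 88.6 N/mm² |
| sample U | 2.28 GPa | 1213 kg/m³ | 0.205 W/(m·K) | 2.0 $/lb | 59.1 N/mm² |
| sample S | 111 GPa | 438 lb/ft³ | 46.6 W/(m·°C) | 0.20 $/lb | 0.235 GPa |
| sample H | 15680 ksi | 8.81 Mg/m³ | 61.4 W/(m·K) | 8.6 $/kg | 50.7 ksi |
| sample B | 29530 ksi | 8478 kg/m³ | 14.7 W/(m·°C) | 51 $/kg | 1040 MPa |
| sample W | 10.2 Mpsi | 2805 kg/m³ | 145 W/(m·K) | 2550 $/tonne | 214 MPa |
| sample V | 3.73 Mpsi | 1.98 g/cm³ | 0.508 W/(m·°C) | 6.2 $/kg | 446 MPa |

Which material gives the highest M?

sample W

Screen on constraints: k ≥ 0.234 W/(m·K); cost ≤ 4.6 $/kg; σ_y ≥ 151 MPa. Survivors: sample S, sample W.
In SI units:
  sample S: E = 111.0 GPa, ρ = 7016 kg/m³
  sample W: E = 70.33 GPa, ρ = 2805 kg/m³
  sample W: M = 1.47×10⁻³
  sample S: M = 0.685×10⁻³
The maximum is for sample W.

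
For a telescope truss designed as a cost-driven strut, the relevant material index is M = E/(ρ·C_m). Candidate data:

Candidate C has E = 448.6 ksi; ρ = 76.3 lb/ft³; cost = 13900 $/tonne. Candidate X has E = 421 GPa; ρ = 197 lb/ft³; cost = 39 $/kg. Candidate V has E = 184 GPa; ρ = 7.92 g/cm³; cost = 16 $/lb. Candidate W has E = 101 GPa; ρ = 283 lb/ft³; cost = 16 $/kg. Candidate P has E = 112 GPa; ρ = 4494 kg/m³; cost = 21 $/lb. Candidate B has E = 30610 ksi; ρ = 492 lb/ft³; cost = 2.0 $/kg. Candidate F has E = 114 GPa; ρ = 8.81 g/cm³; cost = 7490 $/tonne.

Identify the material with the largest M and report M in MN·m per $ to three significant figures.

candidate B, M = 13.4 MN·m per $

After converting to SI:
  candidate C: E = 3.093 GPa, ρ = 1222 kg/m³, cost = 13.90 $/kg
  candidate X: E = 421.0 GPa, ρ = 3156 kg/m³, cost = 39.00 $/kg
  candidate V: E = 184.0 GPa, ρ = 7920 kg/m³, cost = 35.27 $/kg
  candidate W: E = 101.0 GPa, ρ = 4533 kg/m³, cost = 16.00 $/kg
  candidate P: E = 112.0 GPa, ρ = 4494 kg/m³, cost = 46.30 $/kg
  candidate B: E = 211.0 GPa, ρ = 7881 kg/m³, cost = 2.000 $/kg
  candidate F: E = 114.0 GPa, ρ = 8810 kg/m³, cost = 7.490 $/kg
  candidate B: M = 13.4 MN·m per $
  candidate X: M = 3.42 MN·m per $
  candidate F: M = 1.73 MN·m per $
  candidate W: M = 1.39 MN·m per $
  candidate V: M = 0.659 MN·m per $
  candidate P: M = 0.538 MN·m per $
  candidate C: M = 0.182 MN·m per $
Highest index: candidate B.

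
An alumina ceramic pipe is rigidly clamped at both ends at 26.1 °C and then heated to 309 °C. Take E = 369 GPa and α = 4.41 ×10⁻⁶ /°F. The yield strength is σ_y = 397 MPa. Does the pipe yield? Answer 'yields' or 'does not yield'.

α = 4.41×10⁻⁶/°F × 9/5 = 7.94×10⁻⁶/K.
ΔT = 282.9 K. Constrained thermal stress σ = E·α·ΔT = 369.0×10³ MPa × 7.94×10⁻⁶ × 282.9 = 829 MPa (compressive).
Compare to σ_y = 397 MPa: σ ≥ σ_y, so it yields.

yields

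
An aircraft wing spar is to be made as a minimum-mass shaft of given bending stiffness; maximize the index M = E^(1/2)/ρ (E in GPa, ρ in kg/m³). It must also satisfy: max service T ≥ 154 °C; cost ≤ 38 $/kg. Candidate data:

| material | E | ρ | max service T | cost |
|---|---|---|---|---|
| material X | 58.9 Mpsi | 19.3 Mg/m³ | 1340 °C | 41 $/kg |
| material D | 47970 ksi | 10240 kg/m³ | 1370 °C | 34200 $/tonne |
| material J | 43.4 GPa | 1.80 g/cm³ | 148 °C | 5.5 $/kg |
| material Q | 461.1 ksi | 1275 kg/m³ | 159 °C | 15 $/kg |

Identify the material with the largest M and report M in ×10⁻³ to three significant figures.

material D, M = 1.78×10⁻³

Screen on constraints: max service T ≥ 154 °C; cost ≤ 38 $/kg. Survivors: material D, material Q.
Putting every candidate on a common basis:
  material D: E = 330.7 GPa, ρ = 10240 kg/m³
  material Q: E = 3.179 GPa, ρ = 1275 kg/m³
  material D: M = 1.78×10⁻³
  material Q: M = 1.40×10⁻³
The maximum is for material D.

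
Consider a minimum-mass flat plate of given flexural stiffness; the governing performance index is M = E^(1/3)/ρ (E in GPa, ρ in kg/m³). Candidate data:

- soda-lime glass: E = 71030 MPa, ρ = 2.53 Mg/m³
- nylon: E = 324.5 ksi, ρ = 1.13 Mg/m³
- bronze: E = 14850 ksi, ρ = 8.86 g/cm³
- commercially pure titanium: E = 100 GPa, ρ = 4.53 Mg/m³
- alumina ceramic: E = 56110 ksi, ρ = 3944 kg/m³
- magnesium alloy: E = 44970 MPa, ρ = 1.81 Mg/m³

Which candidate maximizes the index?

magnesium alloy

Putting every candidate on a common basis:
  soda-lime glass: E = 71.03 GPa, ρ = 2530 kg/m³
  nylon: E = 2.237 GPa, ρ = 1130 kg/m³
  bronze: E = 102.4 GPa, ρ = 8860 kg/m³
  commercially pure titanium: E = 100.0 GPa, ρ = 4530 kg/m³
  alumina ceramic: E = 386.9 GPa, ρ = 3944 kg/m³
  magnesium alloy: E = 44.97 GPa, ρ = 1810 kg/m³
  magnesium alloy: M = 1.96×10⁻³
  alumina ceramic: M = 1.85×10⁻³
  soda-lime glass: M = 1.64×10⁻³
  nylon: M = 1.16×10⁻³
  commercially pure titanium: M = 1.02×10⁻³
  bronze: M = 0.528×10⁻³
The maximum is for magnesium alloy.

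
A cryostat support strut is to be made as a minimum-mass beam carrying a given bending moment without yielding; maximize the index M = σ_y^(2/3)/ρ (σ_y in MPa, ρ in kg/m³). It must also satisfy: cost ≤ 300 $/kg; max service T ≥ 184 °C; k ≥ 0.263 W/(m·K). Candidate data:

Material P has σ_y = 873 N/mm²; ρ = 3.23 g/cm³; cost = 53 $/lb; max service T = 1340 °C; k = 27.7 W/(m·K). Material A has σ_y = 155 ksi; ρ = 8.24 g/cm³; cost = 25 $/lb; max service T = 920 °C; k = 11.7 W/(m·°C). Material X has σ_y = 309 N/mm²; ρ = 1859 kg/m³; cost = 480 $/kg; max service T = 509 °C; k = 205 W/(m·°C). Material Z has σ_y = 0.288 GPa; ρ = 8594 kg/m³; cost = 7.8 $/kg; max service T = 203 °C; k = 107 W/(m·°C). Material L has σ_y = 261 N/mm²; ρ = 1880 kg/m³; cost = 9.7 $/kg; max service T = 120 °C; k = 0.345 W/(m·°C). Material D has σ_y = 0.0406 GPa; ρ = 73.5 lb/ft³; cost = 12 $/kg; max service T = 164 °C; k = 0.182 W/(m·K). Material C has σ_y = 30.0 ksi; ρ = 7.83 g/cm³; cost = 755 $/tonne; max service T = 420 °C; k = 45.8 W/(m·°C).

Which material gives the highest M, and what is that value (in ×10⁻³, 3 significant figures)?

Screen on constraints: cost ≤ 300 $/kg; max service T ≥ 184 °C; k ≥ 0.263 W/(m·K). Survivors: material P, material A, material Z, material C.
Normalizing units and computing the index:
  material P: σ_y = 873.0 MPa, ρ = 3230 kg/m³
  material A: σ_y = 1069 MPa, ρ = 8240 kg/m³
  material Z: σ_y = 288.0 MPa, ρ = 8594 kg/m³
  material C: σ_y = 206.8 MPa, ρ = 7830 kg/m³
  material P: M = 28.3×10⁻³
  material A: M = 12.7×10⁻³
  material Z: M = 5.07×10⁻³
  material C: M = 4.47×10⁻³
Material P ranks first.

material P, M = 28.3×10⁻³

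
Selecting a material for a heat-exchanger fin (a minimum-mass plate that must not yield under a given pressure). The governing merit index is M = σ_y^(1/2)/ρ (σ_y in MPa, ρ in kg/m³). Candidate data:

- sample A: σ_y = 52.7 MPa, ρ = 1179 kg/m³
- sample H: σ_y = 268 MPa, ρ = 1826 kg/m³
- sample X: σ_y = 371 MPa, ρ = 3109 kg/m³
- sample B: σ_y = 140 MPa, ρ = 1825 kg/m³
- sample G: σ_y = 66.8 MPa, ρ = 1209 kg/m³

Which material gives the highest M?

sample H

Per-candidate index values:
  sample H: M = 8.97×10⁻³
  sample G: M = 6.76×10⁻³
  sample B: M = 6.48×10⁻³
  sample X: M = 6.20×10⁻³
  sample A: M = 6.16×10⁻³
Sample H ranks first.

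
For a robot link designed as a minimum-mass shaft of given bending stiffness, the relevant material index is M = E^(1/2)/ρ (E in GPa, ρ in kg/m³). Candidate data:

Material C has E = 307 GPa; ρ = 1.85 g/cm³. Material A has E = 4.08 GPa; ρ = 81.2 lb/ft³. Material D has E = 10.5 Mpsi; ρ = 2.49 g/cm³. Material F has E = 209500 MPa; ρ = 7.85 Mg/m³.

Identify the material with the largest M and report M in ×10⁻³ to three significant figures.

Putting every candidate on a common basis:
  material C: E = 307.0 GPa, ρ = 1850 kg/m³
  material A: E = 4.080 GPa, ρ = 1301 kg/m³
  material D: E = 72.39 GPa, ρ = 2490 kg/m³
  material F: E = 209.5 GPa, ρ = 7850 kg/m³
  material C: M = 9.47×10⁻³
  material D: M = 3.42×10⁻³
  material F: M = 1.84×10⁻³
  material A: M = 1.55×10⁻³
Material C ranks first.

material C, M = 9.47×10⁻³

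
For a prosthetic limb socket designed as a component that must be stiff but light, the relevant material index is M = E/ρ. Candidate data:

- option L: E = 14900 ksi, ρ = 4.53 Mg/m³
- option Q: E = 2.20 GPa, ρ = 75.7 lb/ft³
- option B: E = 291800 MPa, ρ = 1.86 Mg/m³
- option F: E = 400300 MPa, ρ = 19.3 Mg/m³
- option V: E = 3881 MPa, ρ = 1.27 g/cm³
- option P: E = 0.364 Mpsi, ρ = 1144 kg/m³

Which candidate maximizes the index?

option B

In SI units:
  option L: E = 102.7 GPa, ρ = 4530 kg/m³
  option Q: E = 2.200 GPa, ρ = 1213 kg/m³
  option B: E = 291.8 GPa, ρ = 1860 kg/m³
  option F: E = 400.3 GPa, ρ = 19300 kg/m³
  option V: E = 3.881 GPa, ρ = 1270 kg/m³
  option P: E = 2.510 GPa, ρ = 1144 kg/m³
  option B: M = 157 MN·m/kg
  option L: M = 22.7 MN·m/kg
  option F: M = 20.7 MN·m/kg
  option V: M = 3.06 MN·m/kg
  option P: M = 2.19 MN·m/kg
  option Q: M = 1.81 MN·m/kg
Option B has the largest M.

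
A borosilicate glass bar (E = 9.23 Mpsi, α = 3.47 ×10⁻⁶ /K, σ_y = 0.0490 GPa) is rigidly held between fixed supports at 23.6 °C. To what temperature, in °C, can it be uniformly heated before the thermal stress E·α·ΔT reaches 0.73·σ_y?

E = 9.23 Mpsi = 63.64 GPa.
σ_y = 0.0490 GPa = 49.00 MPa.
E·α·ΔT = 35.77 MPa ⇒ ΔT = 35.77 / (63.64×10³ × 3.47×10⁻⁶) = 162.0 K.
T = 23.6 + 162.0 = 185.6 °C.

186 °C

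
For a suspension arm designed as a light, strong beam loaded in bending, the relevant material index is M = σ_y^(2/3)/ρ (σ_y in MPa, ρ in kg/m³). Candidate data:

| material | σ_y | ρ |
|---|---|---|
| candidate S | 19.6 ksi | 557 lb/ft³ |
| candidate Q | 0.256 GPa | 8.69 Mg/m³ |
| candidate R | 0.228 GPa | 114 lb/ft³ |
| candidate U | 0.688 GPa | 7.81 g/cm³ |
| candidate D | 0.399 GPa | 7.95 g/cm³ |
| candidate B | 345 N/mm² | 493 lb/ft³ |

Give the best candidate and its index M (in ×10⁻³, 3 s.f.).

Normalizing units and computing the index:
  candidate S: σ_y = 135.1 MPa, ρ = 8922 kg/m³
  candidate Q: σ_y = 256.0 MPa, ρ = 8690 kg/m³
  candidate R: σ_y = 228.0 MPa, ρ = 1826 kg/m³
  candidate U: σ_y = 688.0 MPa, ρ = 7810 kg/m³
  candidate D: σ_y = 399.0 MPa, ρ = 7950 kg/m³
  candidate B: σ_y = 345.0 MPa, ρ = 7897 kg/m³
  candidate R: M = 20.4×10⁻³
  candidate U: M = 9.98×10⁻³
  candidate D: M = 6.82×10⁻³
  candidate B: M = 6.23×10⁻³
  candidate Q: M = 4.64×10⁻³
  candidate S: M = 2.95×10⁻³
The maximum is for candidate R.

candidate R, M = 20.4×10⁻³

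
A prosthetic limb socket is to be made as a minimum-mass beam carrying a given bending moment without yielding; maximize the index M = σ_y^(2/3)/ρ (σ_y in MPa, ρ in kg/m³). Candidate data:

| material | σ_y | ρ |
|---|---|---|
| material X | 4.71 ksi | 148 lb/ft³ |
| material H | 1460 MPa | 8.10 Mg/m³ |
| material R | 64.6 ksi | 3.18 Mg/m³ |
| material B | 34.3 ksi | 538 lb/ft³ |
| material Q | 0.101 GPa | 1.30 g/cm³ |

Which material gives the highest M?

Convert each candidate to consistent units, then evaluate M:
  material X: σ_y = 32.47 MPa, ρ = 2371 kg/m³
  material H: σ_y = 1460 MPa, ρ = 8100 kg/m³
  material R: σ_y = 445.4 MPa, ρ = 3180 kg/m³
  material B: σ_y = 236.5 MPa, ρ = 8618 kg/m³
  material Q: σ_y = 101.0 MPa, ρ = 1300 kg/m³
  material R: M = 18.3×10⁻³
  material Q: M = 16.7×10⁻³
  material H: M = 15.9×10⁻³
  material B: M = 4.44×10⁻³
  material X: M = 4.29×10⁻³
Material R ranks first.

material R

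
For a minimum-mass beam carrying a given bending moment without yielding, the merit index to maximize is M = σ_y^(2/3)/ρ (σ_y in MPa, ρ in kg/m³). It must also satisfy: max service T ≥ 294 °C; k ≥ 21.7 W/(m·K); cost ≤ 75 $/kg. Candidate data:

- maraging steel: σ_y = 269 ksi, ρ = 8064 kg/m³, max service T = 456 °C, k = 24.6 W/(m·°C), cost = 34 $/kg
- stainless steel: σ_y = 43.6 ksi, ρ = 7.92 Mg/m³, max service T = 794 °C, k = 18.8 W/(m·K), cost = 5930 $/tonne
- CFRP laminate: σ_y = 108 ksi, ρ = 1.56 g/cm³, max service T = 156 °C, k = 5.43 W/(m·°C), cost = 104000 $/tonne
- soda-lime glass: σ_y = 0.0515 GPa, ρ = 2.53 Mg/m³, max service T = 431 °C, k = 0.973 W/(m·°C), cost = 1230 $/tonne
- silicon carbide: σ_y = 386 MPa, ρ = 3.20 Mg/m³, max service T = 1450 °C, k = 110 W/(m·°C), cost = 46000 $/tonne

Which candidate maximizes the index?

Screen on constraints: max service T ≥ 294 °C; k ≥ 21.7 W/(m·K); cost ≤ 75 $/kg. Survivors: maraging steel, silicon carbide.
Putting every candidate on a common basis:
  maraging steel: σ_y = 1855 MPa, ρ = 8064 kg/m³
  silicon carbide: σ_y = 386.0 MPa, ρ = 3200 kg/m³
  maraging steel: M = 18.7×10⁻³
  silicon carbide: M = 16.6×10⁻³
The maximum is for maraging steel.

maraging steel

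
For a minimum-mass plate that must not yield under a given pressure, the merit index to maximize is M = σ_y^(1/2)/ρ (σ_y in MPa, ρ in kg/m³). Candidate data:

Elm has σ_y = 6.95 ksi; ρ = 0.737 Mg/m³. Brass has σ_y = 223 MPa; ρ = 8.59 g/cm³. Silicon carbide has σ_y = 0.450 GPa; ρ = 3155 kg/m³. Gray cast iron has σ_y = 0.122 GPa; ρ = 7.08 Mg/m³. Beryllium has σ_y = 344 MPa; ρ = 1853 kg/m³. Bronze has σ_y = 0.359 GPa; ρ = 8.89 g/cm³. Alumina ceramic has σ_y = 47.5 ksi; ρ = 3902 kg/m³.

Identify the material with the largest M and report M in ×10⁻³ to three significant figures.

beryllium, M = 10.0×10⁻³

Convert each candidate to consistent units, then evaluate M:
  elm: σ_y = 47.92 MPa, ρ = 737.0 kg/m³
  brass: σ_y = 223.0 MPa, ρ = 8590 kg/m³
  silicon carbide: σ_y = 450.0 MPa, ρ = 3155 kg/m³
  gray cast iron: σ_y = 122.0 MPa, ρ = 7080 kg/m³
  beryllium: σ_y = 344.0 MPa, ρ = 1853 kg/m³
  bronze: σ_y = 359.0 MPa, ρ = 8890 kg/m³
  alumina ceramic: σ_y = 327.5 MPa, ρ = 3902 kg/m³
  beryllium: M = 10.0×10⁻³
  elm: M = 9.39×10⁻³
  silicon carbide: M = 6.72×10⁻³
  alumina ceramic: M = 4.64×10⁻³
  bronze: M = 2.13×10⁻³
  brass: M = 1.74×10⁻³
  gray cast iron: M = 1.56×10⁻³
Beryllium ranks first.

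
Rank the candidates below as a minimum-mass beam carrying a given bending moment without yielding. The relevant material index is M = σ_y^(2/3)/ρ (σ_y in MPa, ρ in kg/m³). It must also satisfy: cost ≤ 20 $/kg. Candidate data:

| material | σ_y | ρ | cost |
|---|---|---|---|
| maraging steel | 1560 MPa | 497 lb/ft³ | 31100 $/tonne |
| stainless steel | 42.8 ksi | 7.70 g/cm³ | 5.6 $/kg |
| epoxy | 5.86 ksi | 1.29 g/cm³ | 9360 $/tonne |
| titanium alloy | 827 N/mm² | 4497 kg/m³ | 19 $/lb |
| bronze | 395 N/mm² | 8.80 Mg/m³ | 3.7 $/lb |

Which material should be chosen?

Screen on constraints: cost ≤ 20 $/kg. Survivors: stainless steel, epoxy, bronze.
Normalizing units and computing the index:
  stainless steel: σ_y = 295.1 MPa, ρ = 7700 kg/m³
  epoxy: σ_y = 40.40 MPa, ρ = 1290 kg/m³
  bronze: σ_y = 395.0 MPa, ρ = 8800 kg/m³
  epoxy: M = 9.13×10⁻³
  bronze: M = 6.12×10⁻³
  stainless steel: M = 5.76×10⁻³
Highest index: epoxy.

epoxy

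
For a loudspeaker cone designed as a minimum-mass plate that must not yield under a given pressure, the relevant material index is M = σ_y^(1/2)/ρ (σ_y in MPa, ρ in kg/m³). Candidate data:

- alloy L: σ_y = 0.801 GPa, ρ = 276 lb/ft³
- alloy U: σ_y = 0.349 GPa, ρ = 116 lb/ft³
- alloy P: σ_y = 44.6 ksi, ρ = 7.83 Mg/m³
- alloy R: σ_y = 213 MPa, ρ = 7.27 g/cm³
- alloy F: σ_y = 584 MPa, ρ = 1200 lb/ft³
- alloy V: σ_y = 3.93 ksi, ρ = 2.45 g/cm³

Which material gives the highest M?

After converting to SI:
  alloy L: σ_y = 801.0 MPa, ρ = 4421 kg/m³
  alloy U: σ_y = 349.0 MPa, ρ = 1858 kg/m³
  alloy P: σ_y = 307.5 MPa, ρ = 7830 kg/m³
  alloy R: σ_y = 213.0 MPa, ρ = 7270 kg/m³
  alloy F: σ_y = 584.0 MPa, ρ = 19220 kg/m³
  alloy V: σ_y = 27.10 MPa, ρ = 2450 kg/m³
  alloy U: M = 10.1×10⁻³
  alloy L: M = 6.40×10⁻³
  alloy P: M = 2.24×10⁻³
  alloy V: M = 2.12×10⁻³
  alloy R: M = 2.01×10⁻³
  alloy F: M = 1.26×10⁻³
The maximum is for alloy U.

alloy U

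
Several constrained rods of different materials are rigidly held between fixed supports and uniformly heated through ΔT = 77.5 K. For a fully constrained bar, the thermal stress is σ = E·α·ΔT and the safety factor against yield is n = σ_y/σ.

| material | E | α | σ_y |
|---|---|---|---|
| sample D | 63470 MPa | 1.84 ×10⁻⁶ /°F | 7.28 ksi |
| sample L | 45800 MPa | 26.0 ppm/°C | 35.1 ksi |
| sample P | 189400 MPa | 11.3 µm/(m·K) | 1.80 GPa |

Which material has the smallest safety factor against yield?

sample L

Converting E to GPa, α to ×10⁻⁶/K, σ_y to MPa, then σ and n for each:
  sample D: E = 63.47, α = 3.31, σ_y = 50.19 → σ = 16.3 MPa, n = 3.08
  sample L: E = 45.80, α = 26.0, σ_y = 242.0 → σ = 92.3 MPa, n = 2.62
  sample P: E = 189.4, α = 11.3, σ_y = 1800 → σ = 166 MPa, n = 10.9
Sample L has the lowest safety factor, n = 2.62.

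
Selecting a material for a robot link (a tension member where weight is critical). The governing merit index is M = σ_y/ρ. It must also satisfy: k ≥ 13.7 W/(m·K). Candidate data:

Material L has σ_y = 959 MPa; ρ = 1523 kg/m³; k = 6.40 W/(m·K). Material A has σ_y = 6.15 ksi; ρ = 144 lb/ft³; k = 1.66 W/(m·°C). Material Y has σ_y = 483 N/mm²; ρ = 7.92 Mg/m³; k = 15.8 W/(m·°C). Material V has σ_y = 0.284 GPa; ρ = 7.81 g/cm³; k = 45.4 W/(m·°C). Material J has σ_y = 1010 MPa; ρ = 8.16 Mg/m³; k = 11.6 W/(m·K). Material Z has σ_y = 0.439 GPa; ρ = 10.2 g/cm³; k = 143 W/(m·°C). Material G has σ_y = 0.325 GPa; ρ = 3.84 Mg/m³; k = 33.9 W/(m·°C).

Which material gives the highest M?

Screen on constraints: k ≥ 13.7 W/(m·K). Survivors: material Y, material V, material Z, material G.
Convert each candidate to consistent units, then evaluate M:
  material Y: σ_y = 483.0 MPa, ρ = 7920 kg/m³
  material V: σ_y = 284.0 MPa, ρ = 7810 kg/m³
  material Z: σ_y = 439.0 MPa, ρ = 10200 kg/m³
  material G: σ_y = 325.0 MPa, ρ = 3840 kg/m³
  material G: M = 84.6 kN·m/kg
  material Y: M = 61.0 kN·m/kg
  material Z: M = 43.0 kN·m/kg
  material V: M = 36.4 kN·m/kg
Highest index: material G.

material G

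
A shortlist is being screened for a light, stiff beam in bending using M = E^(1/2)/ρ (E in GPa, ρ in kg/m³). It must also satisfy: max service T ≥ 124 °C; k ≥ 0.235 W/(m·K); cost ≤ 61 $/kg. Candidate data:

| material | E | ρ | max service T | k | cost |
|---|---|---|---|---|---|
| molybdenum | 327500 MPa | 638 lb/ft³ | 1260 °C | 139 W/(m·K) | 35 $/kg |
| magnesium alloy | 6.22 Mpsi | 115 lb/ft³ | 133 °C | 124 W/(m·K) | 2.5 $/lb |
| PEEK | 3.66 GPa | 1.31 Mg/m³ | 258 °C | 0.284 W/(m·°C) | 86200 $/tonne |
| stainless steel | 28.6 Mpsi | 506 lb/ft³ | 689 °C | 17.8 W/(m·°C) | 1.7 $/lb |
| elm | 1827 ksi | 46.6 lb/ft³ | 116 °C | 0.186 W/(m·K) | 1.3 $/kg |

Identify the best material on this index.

magnesium alloy

Screen on constraints: max service T ≥ 124 °C; k ≥ 0.235 W/(m·K); cost ≤ 61 $/kg. Survivors: molybdenum, magnesium alloy, stainless steel.
Putting every candidate on a common basis:
  molybdenum: E = 327.5 GPa, ρ = 10220 kg/m³
  magnesium alloy: E = 42.89 GPa, ρ = 1842 kg/m³
  stainless steel: E = 197.2 GPa, ρ = 8105 kg/m³
  magnesium alloy: M = 3.55×10⁻³
  molybdenum: M = 1.77×10⁻³
  stainless steel: M = 1.73×10⁻³
Magnesium alloy ranks first.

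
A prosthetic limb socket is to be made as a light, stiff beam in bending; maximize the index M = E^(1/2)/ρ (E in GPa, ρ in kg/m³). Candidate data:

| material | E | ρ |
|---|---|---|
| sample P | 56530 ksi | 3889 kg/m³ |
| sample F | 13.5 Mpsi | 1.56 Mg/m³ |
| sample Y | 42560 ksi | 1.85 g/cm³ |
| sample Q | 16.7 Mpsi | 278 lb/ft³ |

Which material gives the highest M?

sample Y

Putting every candidate on a common basis:
  sample P: E = 389.8 GPa, ρ = 3889 kg/m³
  sample F: E = 93.08 GPa, ρ = 1560 kg/m³
  sample Y: E = 293.4 GPa, ρ = 1850 kg/m³
  sample Q: E = 115.1 GPa, ρ = 4453 kg/m³
  sample Y: M = 9.26×10⁻³
  sample F: M = 6.18×10⁻³
  sample P: M = 5.08×10⁻³
  sample Q: M = 2.41×10⁻³
Sample Y has the largest M.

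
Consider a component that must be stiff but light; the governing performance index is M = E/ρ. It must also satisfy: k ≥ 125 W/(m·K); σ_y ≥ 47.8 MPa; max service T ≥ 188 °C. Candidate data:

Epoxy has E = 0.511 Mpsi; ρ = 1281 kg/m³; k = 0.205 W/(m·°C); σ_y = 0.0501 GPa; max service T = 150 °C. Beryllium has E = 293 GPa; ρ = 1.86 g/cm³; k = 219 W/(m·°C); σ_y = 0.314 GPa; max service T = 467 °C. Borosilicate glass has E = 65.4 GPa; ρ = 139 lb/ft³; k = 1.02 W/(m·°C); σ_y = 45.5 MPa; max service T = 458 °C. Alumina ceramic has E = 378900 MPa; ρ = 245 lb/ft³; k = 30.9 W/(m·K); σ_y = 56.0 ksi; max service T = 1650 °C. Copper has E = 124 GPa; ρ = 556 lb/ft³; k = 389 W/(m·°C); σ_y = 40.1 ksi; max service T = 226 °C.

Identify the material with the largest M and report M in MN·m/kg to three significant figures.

beryllium, M = 158 MN·m/kg

Screen on constraints: k ≥ 125 W/(m·K); σ_y ≥ 47.8 MPa; max service T ≥ 188 °C. Survivors: beryllium, copper.
Normalizing units and computing the index:
  beryllium: E = 293.0 GPa, ρ = 1860 kg/m³
  copper: E = 124.0 GPa, ρ = 8906 kg/m³
  beryllium: M = 158 MN·m/kg
  copper: M = 13.9 MN·m/kg
Highest index: beryllium.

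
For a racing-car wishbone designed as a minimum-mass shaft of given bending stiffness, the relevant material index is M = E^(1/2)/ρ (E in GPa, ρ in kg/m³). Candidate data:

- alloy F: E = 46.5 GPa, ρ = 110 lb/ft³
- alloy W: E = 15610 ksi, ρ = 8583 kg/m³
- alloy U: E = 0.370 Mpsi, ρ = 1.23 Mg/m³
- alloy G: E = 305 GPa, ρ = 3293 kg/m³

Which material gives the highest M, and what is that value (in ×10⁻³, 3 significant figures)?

alloy G, M = 5.30×10⁻³

Putting every candidate on a common basis:
  alloy F: E = 46.50 GPa, ρ = 1762 kg/m³
  alloy W: E = 107.6 GPa, ρ = 8583 kg/m³
  alloy U: E = 2.551 GPa, ρ = 1230 kg/m³
  alloy G: E = 305.0 GPa, ρ = 3293 kg/m³
  alloy G: M = 5.30×10⁻³
  alloy F: M = 3.87×10⁻³
  alloy U: M = 1.30×10⁻³
  alloy W: M = 1.21×10⁻³
The maximum is for alloy G.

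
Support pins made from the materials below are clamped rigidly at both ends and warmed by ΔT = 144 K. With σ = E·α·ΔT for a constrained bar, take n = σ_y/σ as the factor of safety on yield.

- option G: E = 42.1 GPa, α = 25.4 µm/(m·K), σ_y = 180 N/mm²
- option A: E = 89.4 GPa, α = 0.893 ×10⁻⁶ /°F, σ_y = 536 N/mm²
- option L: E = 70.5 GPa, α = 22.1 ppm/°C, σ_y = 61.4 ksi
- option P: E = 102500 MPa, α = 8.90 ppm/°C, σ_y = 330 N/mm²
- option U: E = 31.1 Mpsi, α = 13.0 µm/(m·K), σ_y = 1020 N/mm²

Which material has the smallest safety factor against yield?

option G

With everything in SI (GPa, ×10⁻⁶/K, MPa):
  option G: E = 42.10, α = 25.4, σ_y = 180.0 → σ = 154 MPa, n = 1.17
  option A: E = 89.40, α = 1.61, σ_y = 536.0 → σ = 20.7 MPa, n = 25.9
  option L: E = 70.50, α = 22.1, σ_y = 423.3 → σ = 224 MPa, n = 1.89
  option P: E = 102.5, α = 8.90, σ_y = 330.0 → σ = 131 MPa, n = 2.51
  option U: E = 214.4, α = 13.0, σ_y = 1020 → σ = 401 MPa, n = 2.54
Smallest n: option G with n = 1.17.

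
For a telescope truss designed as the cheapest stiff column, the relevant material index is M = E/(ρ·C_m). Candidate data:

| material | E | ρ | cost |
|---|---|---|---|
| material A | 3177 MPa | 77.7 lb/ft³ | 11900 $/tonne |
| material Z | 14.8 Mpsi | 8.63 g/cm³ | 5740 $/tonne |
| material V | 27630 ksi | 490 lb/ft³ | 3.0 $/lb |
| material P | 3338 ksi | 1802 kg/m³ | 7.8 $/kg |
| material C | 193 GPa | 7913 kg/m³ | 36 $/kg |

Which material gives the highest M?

Putting every candidate on a common basis:
  material A: E = 3.177 GPa, ρ = 1245 kg/m³, cost = 11.90 $/kg
  material Z: E = 102.0 GPa, ρ = 8630 kg/m³, cost = 5.740 $/kg
  material V: E = 190.5 GPa, ρ = 7849 kg/m³, cost = 6.614 $/kg
  material P: E = 23.01 GPa, ρ = 1802 kg/m³, cost = 7.800 $/kg
  material C: E = 193.0 GPa, ρ = 7913 kg/m³, cost = 36.00 $/kg
  material V: M = 3.67 MN·m per $
  material Z: M = 2.06 MN·m per $
  material P: M = 1.64 MN·m per $
  material C: M = 0.678 MN·m per $
  material A: M = 0.215 MN·m per $
Material V has the largest M.

material V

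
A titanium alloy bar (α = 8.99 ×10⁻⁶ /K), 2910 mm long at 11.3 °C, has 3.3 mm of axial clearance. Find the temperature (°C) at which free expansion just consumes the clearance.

α·L₀·ΔT = 3.3 mm ⇒ ΔT = 3.3 / (8.99×10⁻⁶ × 2910.0) = 126.1 K.
T = 11.3 + 126.1 = 137.4 °C.

137 °C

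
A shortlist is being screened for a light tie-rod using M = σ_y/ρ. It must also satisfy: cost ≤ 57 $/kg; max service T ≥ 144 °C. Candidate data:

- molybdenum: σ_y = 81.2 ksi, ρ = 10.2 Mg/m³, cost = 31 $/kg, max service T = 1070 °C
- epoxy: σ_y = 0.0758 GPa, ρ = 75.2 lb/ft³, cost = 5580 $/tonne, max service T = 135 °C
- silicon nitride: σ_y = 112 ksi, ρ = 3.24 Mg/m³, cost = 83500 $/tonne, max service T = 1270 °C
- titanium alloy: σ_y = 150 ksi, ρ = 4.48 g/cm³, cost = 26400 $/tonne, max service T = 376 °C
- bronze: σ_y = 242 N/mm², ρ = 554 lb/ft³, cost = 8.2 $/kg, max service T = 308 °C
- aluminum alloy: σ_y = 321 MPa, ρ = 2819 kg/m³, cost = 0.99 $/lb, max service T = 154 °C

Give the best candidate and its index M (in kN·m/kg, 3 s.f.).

titanium alloy, M = 231 kN·m/kg

Screen on constraints: cost ≤ 57 $/kg; max service T ≥ 144 °C. Survivors: molybdenum, titanium alloy, bronze, aluminum alloy.
Normalizing units and computing the index:
  molybdenum: σ_y = 559.9 MPa, ρ = 10200 kg/m³
  titanium alloy: σ_y = 1034 MPa, ρ = 4480 kg/m³
  bronze: σ_y = 242.0 MPa, ρ = 8874 kg/m³
  aluminum alloy: σ_y = 321.0 MPa, ρ = 2819 kg/m³
  titanium alloy: M = 231 kN·m/kg
  aluminum alloy: M = 114 kN·m/kg
  molybdenum: M = 54.9 kN·m/kg
  bronze: M = 27.3 kN·m/kg
The maximum is for titanium alloy.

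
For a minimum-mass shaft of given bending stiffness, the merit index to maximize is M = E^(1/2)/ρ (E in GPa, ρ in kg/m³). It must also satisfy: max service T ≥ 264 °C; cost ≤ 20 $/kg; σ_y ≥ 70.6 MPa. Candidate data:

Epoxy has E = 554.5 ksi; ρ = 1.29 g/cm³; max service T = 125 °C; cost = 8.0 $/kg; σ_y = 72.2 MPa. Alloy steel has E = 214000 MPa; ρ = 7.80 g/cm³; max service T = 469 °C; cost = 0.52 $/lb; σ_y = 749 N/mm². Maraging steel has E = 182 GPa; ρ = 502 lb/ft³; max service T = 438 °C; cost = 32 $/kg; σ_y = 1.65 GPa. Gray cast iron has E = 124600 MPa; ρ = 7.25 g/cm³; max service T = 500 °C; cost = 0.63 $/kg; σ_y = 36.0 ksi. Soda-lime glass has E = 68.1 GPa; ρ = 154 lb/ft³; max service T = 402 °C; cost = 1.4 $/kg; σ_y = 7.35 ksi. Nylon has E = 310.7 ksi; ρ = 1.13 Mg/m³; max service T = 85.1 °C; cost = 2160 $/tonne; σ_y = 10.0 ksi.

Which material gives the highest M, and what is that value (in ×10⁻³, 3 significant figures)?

Screen on constraints: max service T ≥ 264 °C; cost ≤ 20 $/kg; σ_y ≥ 70.6 MPa. Survivors: alloy steel, gray cast iron.
Convert each candidate to consistent units, then evaluate M:
  alloy steel: E = 214.0 GPa, ρ = 7800 kg/m³
  gray cast iron: E = 124.6 GPa, ρ = 7250 kg/m³
  alloy steel: M = 1.88×10⁻³
  gray cast iron: M = 1.54×10⁻³
The maximum is for alloy steel.

alloy steel, M = 1.88×10⁻³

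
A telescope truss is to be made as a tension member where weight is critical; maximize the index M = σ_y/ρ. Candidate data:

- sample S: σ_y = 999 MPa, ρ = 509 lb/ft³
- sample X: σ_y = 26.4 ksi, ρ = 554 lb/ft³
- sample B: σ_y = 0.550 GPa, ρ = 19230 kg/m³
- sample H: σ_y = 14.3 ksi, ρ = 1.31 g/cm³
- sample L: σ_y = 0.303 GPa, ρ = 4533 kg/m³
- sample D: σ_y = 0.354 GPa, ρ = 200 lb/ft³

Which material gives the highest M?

Normalizing units and computing the index:
  sample S: σ_y = 999.0 MPa, ρ = 8153 kg/m³
  sample X: σ_y = 182.0 MPa, ρ = 8874 kg/m³
  sample B: σ_y = 550.0 MPa, ρ = 19230 kg/m³
  sample H: σ_y = 98.60 MPa, ρ = 1310 kg/m³
  sample L: σ_y = 303.0 MPa, ρ = 4533 kg/m³
  sample D: σ_y = 354.0 MPa, ρ = 3204 kg/m³
  sample S: M = 123 kN·m/kg
  sample D: M = 110 kN·m/kg
  sample H: M = 75.3 kN·m/kg
  sample L: M = 66.8 kN·m/kg
  sample B: M = 28.6 kN·m/kg
  sample X: M = 20.5 kN·m/kg
Sample S ranks first.

sample S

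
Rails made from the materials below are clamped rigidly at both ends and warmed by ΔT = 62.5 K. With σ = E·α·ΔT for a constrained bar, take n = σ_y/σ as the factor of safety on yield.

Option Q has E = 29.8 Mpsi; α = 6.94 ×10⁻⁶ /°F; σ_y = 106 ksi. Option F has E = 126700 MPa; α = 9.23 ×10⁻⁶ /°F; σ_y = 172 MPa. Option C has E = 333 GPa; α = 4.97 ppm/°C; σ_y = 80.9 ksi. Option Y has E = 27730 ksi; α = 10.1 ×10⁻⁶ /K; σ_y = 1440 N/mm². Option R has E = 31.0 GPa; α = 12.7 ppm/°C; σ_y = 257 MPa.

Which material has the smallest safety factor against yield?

Converting E to GPa, α to ×10⁻⁶/K, σ_y to MPa, then σ and n for each:
  option Q: E = 205.5, α = 12.5, σ_y = 730.8 → σ = 160 MPa, n = 4.56
  option F: E = 126.7, α = 16.6, σ_y = 172.0 → σ = 132 MPa, n = 1.31
  option C: E = 333.0, α = 4.97, σ_y = 557.8 → σ = 103 MPa, n = 5.39
  option Y: E = 191.2, α = 10.1, σ_y = 1440 → σ = 121 MPa, n = 11.9
  option R: E = 31.00, α = 12.7, σ_y = 257.0 → σ = 24.6 MPa, n = 10.4
The minimum is option F at n = 1.31.

option F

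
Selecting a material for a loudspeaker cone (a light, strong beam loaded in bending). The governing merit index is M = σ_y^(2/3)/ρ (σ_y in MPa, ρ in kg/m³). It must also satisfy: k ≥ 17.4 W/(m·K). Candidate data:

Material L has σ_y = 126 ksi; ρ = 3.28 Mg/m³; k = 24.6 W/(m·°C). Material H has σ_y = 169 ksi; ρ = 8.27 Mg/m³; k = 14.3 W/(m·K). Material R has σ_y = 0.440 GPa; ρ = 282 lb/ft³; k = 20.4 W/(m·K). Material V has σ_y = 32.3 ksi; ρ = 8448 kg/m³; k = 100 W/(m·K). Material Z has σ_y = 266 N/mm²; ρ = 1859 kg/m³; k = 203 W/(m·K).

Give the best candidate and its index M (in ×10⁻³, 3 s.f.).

Screen on constraints: k ≥ 17.4 W/(m·K). Survivors: material L, material R, material V, material Z.
In SI units:
  material L: σ_y = 868.7 MPa, ρ = 3280 kg/m³
  material R: σ_y = 440.0 MPa, ρ = 4517 kg/m³
  material V: σ_y = 222.7 MPa, ρ = 8448 kg/m³
  material Z: σ_y = 266.0 MPa, ρ = 1859 kg/m³
  material L: M = 27.8×10⁻³
  material Z: M = 22.2×10⁻³
  material R: M = 12.8×10⁻³
  material V: M = 4.35×10⁻³
Material L ranks first.

material L, M = 27.8×10⁻³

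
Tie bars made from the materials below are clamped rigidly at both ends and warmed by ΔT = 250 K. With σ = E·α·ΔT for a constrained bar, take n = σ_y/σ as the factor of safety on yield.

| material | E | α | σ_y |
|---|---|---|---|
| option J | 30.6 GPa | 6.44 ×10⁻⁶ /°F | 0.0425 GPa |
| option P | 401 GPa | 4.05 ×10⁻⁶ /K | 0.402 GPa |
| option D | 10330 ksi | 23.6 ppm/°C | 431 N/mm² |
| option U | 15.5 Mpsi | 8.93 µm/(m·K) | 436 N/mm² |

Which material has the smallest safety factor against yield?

With everything in SI (GPa, ×10⁻⁶/K, MPa):
  option J: E = 30.60, α = 11.6, σ_y = 42.50 → σ = 88.7 MPa, n = 0.479
  option P: E = 401.0, α = 4.05, σ_y = 402.0 → σ = 406 MPa, n = 0.990
  option D: E = 71.22, α = 23.6, σ_y = 431.0 → σ = 420 MPa, n = 1.03
  option U: E = 106.9, α = 8.93, σ_y = 436.0 → σ = 239 MPa, n = 1.83
The minimum is option J at n = 0.479.

option J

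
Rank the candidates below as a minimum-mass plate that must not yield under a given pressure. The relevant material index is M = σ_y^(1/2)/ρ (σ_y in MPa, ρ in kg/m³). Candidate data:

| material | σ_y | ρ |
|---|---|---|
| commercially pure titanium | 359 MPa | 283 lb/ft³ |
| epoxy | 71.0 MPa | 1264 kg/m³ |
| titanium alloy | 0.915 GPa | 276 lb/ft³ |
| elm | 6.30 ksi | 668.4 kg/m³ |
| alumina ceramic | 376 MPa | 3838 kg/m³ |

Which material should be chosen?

elm

After converting to SI:
  commercially pure titanium: σ_y = 359.0 MPa, ρ = 4533 kg/m³
  epoxy: σ_y = 71.00 MPa, ρ = 1264 kg/m³
  titanium alloy: σ_y = 915.0 MPa, ρ = 4421 kg/m³
  elm: σ_y = 43.44 MPa, ρ = 668.4 kg/m³
  alumina ceramic: σ_y = 376.0 MPa, ρ = 3838 kg/m³
  elm: M = 9.86×10⁻³
  titanium alloy: M = 6.84×10⁻³
  epoxy: M = 6.67×10⁻³
  alumina ceramic: M = 5.05×10⁻³
  commercially pure titanium: M = 4.18×10⁻³
Highest index: elm.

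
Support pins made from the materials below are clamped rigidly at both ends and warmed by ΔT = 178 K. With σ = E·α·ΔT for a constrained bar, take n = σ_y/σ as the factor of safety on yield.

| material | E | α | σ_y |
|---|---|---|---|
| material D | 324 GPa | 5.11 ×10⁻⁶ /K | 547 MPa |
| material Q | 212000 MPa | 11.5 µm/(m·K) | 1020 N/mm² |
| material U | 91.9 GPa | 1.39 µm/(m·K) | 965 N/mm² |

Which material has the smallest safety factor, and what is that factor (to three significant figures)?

In consistent units (E in GPa, α in ×10⁻⁶/K, σ_y in MPa):
  material D: E = 324.0, α = 5.11, σ_y = 547.0 → σ = 295 MPa, n = 1.86
  material Q: E = 212.0, α = 11.5, σ_y = 1020 → σ = 434 MPa, n = 2.35
  material U: E = 91.90, α = 1.39, σ_y = 965.0 → σ = 22.7 MPa, n = 42.4
Material D has the lowest safety factor, n = 1.86.

material D, n = 1.86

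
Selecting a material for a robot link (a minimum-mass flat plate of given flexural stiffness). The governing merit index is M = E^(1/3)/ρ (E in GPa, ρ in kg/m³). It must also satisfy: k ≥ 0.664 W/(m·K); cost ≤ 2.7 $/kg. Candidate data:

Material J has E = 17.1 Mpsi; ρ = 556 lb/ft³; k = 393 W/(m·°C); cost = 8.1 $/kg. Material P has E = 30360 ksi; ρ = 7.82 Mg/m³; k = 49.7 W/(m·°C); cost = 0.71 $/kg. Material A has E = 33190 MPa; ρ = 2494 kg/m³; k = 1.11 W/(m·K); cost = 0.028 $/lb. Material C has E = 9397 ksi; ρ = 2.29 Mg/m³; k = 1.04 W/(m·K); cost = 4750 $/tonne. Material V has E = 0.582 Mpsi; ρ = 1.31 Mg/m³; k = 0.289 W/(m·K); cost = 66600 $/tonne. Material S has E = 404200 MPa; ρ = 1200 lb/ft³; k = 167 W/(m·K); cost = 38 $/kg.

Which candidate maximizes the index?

Screen on constraints: k ≥ 0.664 W/(m·K); cost ≤ 2.7 $/kg. Survivors: material P, material A.
Putting every candidate on a common basis:
  material P: E = 209.3 GPa, ρ = 7820 kg/m³
  material A: E = 33.19 GPa, ρ = 2494 kg/m³
  material A: M = 1.29×10⁻³
  material P: M = 0.759×10⁻³
Material A ranks first.

material A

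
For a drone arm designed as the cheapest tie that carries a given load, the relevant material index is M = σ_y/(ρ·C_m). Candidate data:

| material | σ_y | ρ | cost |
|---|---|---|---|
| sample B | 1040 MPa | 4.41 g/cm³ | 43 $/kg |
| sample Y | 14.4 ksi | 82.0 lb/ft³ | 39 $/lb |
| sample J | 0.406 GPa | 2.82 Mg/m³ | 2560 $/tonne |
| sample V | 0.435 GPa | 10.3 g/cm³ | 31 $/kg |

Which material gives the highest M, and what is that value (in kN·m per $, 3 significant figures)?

sample J, M = 56.2 kN·m per $

Putting every candidate on a common basis:
  sample B: σ_y = 1040 MPa, ρ = 4410 kg/m³, cost = 43.00 $/kg
  sample Y: σ_y = 99.28 MPa, ρ = 1314 kg/m³, cost = 85.98 $/kg
  sample J: σ_y = 406.0 MPa, ρ = 2820 kg/m³, cost = 2.560 $/kg
  sample V: σ_y = 435.0 MPa, ρ = 10300 kg/m³, cost = 31.00 $/kg
  sample J: M = 56.2 kN·m per $
  sample B: M = 5.48 kN·m per $
  sample V: M = 1.36 kN·m per $
  sample Y: M = 0.879 kN·m per $
Sample J ranks first.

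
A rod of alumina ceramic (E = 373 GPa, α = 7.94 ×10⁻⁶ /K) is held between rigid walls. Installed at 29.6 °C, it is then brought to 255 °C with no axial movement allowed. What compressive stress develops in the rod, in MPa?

668 MPa

ΔT = 225.4 K. Constrained thermal stress σ = E·α·ΔT = 373.0×10³ MPa × 7.94×10⁻⁶ × 225.4 = 668 MPa (compressive).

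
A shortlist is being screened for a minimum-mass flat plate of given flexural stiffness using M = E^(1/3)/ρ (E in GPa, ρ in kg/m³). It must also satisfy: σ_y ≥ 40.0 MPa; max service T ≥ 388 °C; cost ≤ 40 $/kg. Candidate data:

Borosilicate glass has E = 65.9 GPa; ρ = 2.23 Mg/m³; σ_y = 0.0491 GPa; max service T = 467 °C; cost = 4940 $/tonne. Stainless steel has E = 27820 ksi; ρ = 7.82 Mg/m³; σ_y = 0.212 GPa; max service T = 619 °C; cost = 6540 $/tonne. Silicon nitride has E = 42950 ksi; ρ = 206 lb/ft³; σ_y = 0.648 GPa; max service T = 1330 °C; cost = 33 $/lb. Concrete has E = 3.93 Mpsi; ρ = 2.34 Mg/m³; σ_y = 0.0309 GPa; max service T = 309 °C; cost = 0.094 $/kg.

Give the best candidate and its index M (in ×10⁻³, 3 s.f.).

borosilicate glass, M = 1.81×10⁻³

Screen on constraints: σ_y ≥ 40.0 MPa; max service T ≥ 388 °C; cost ≤ 40 $/kg. Survivors: borosilicate glass, stainless steel.
After converting to SI:
  borosilicate glass: E = 65.90 GPa, ρ = 2230 kg/m³
  stainless steel: E = 191.8 GPa, ρ = 7820 kg/m³
  borosilicate glass: M = 1.81×10⁻³
  stainless steel: M = 0.737×10⁻³
Borosilicate glass has the largest M.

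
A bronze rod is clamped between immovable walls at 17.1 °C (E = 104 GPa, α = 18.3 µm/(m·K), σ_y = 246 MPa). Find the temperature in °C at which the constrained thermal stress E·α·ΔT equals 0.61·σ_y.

95.9 °C

E·α·ΔT = 150.1 MPa ⇒ ΔT = 150.1 / (104.0×10³ × 18.3×10⁻⁶) = 78.85 K.
T = 17.1 + 78.85 = 95.95 °C.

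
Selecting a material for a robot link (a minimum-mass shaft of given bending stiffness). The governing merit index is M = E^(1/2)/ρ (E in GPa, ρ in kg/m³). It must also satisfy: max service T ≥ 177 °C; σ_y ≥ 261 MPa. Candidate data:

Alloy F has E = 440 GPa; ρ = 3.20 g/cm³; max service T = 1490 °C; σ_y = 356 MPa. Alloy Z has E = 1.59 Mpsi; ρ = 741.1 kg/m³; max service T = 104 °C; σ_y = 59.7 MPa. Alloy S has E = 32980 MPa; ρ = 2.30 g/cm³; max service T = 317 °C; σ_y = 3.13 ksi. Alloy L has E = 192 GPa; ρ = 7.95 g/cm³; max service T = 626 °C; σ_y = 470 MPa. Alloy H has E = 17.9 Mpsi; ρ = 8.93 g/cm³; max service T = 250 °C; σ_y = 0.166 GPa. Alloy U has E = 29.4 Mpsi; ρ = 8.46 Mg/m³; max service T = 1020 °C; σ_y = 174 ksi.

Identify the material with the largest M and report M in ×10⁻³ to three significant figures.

alloy F, M = 6.56×10⁻³

Screen on constraints: max service T ≥ 177 °C; σ_y ≥ 261 MPa. Survivors: alloy F, alloy L, alloy U.
In SI units:
  alloy F: E = 440.0 GPa, ρ = 3200 kg/m³
  alloy L: E = 192.0 GPa, ρ = 7950 kg/m³
  alloy U: E = 202.7 GPa, ρ = 8460 kg/m³
  alloy F: M = 6.56×10⁻³
  alloy L: M = 1.74×10⁻³
  alloy U: M = 1.68×10⁻³
Alloy F has the largest M.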